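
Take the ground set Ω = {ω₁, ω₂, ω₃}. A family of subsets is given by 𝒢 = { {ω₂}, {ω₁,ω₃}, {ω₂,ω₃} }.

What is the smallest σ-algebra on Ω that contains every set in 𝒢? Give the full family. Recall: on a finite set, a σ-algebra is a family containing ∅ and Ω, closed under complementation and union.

σ(𝒢) (8 sets): { ∅, {ω₁}, {ω₂}, {ω₃}, {ω₁,ω₂}, {ω₁,ω₃}, {ω₂,ω₃}, Ω }

Working:
Take S₀ = 𝒢 ∪ {∅, Ω} = { ∅, {ω₂}, {ω₁,ω₃}, {ω₂,ω₃}, Ω }.
Pass 1 (1 new):
  {ω₁}  = ᶜ of {ω₂,ω₃}
  (now 6)
Pass 2: +1 →
  {ω₁,ω₂}  = {ω₂} ∪ {ω₁}
  (now 7)
Pass 3: +1 →
  {ω₃}  = ᶜ of {ω₁,ω₂}
  (now 8)
After Pass 4 the family is unchanged; done.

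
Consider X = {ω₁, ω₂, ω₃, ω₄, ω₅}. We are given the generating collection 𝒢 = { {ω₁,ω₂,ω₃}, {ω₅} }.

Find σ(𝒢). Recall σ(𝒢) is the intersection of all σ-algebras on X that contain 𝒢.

Take S₀ = 𝒢 ∪ {∅, X} = { {}, {ω₅}, {ω₁,ω₂,ω₃}, X }.
Pass 1: 3 new —
  {ω₄,ω₅}  = X∖{ω₁,ω₂,ω₃}
  {ω₁,ω₂,ω₃,ω₄}  = X∖{ω₅}
  {ω₁,ω₂,ω₃,ω₅}  = {ω₁,ω₂,ω₃} ∪ {ω₅}
  |family| = 7
Pass 2: 1 new —
  {ω₄}  = X∖{ω₁,ω₂,ω₃,ω₅}
  |family| = 8
Pass 3: already closed under ᶜ and ∪.

σ(𝒢) = { {}, {ω₄}, {ω₅}, {ω₄,ω₅}, {ω₁,ω₂,ω₃}, {ω₁,ω₂,ω₃,ω₄}, {ω₁,ω₂,ω₃,ω₅}, X }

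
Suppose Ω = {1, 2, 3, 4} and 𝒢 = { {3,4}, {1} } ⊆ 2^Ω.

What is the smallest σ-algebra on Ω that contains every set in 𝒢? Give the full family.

|σ(𝒢)| = 8.  σ(𝒢) = { {}, {1}, {2}, {1,2}, {3,4}, {1,3,4}, {2,3,4}, Ω }

Derivation:
Seed the family with 𝒢 together with ∅ and Ω: { {}, {1}, {3,4}, Ω }.
Step 1: +3 →
  {1,2}  = ᶜ of {3,4}
  {1,3,4}  = {3,4} ∪ {1}
  {2,3,4}  = ᶜ of {1}
  (now 7)
Step 2: +1 →
  {2}  = ᶜ of {1,3,4}
  (now 8)
Step 3 adds nothing — fixpoint reached.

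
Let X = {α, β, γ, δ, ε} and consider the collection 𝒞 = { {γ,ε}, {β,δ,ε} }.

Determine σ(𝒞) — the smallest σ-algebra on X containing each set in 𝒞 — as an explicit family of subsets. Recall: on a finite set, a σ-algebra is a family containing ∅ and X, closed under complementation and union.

Seed the family with 𝒞 together with ∅ and X: { {}, {γ,ε}, {β,δ,ε}, X }.
Round 1. New:
  {α,γ}  = X∖{β,δ,ε}
  {α,β,δ}  = X∖{γ,ε}
  {β,γ,δ,ε}  = {γ,ε} ∪ {β,δ,ε}
  |family| = 7
Round 2: +4 →
  {α}  = X∖{β,γ,δ,ε}
  {α,γ,ε}  = {α,γ} ∪ {γ,ε}
  {α,β,γ,δ}  = {α,γ} ∪ {α,β,δ}
  {α,β,δ,ε}  = {α,β,δ} ∪ {β,δ,ε}
  |family| = 11
Round 3 adds 3:
  {γ}  = X∖{α,β,δ,ε}
  {ε}  = X∖{α,β,γ,δ}
  {β,δ}  = X∖{α,γ,ε}
  |family| = 14
Round 4 (2 new):
  {α,ε}  = {ε} ∪ {α}
  {β,γ,δ}  = {γ} ∪ {β,δ}
  |family| = 16
Round 5: no new sets; the family is a σ-algebra.

σ(𝒞) = { {}, {α}, {γ}, {ε}, {α,γ}, {α,ε}, {β,δ}, {γ,ε}, {α,β,δ}, {α,γ,ε}, {β,γ,δ}, {β,δ,ε}, {α,β,γ,δ}, {α,β,δ,ε}, {β,γ,δ,ε}, X }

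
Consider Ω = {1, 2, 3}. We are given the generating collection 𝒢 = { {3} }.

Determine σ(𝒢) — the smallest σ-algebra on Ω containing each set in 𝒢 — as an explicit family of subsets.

Take S₀ = 𝒢 ∪ {∅, Ω} = { {}, {3}, Ω }.
Iteration 1 adds 1:
  {1, 2}  = ᶜ of {3}
Iteration 2: no new sets; the family is a σ-algebra.

|σ(𝒢)| = 4.  σ(𝒢) = { {}, {3}, {1, 2}, Ω }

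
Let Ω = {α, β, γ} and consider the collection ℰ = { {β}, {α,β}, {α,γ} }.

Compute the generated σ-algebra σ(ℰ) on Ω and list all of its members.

Take S₀ = ℰ ∪ {∅, Ω} = { {}, {β}, {α,β}, {α,γ}, Ω }.
Round 1 adds 1:
  {γ}  = complement {α,β}
Round 2. New:
  {β,γ}  = {γ} ∪ {β}
Round 3. New:
  {α}  = complement {β,γ}
Round 4 adds nothing — fixpoint reached.

σ(ℰ) = { {}, {α}, {β}, {γ}, {α,β}, {α,γ}, {β,γ}, Ω }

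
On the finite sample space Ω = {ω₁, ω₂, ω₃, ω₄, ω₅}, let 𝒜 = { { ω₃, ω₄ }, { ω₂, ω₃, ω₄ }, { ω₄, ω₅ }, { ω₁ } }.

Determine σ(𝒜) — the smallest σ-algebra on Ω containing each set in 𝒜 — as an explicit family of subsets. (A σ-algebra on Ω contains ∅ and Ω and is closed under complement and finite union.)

σ(𝒜) = { {  }, { ω₁ }, { ω₂ }, { ω₃ }, { ω₄ }, { ω₅ }, { ω₁, ω₂ }, { ω₁, ω₃ }, { ω₁, ω₄ }, { ω₁, ω₅ }, { ω₂, ω₃ }, { ω₂, ω₄ }, { ω₂, ω₅ }, { ω₃, ω₄ }, { ω₃, ω₅ }, { ω₄, ω₅ }, { ω₁, ω₂, ω₃ }, { ω₁, ω₂, ω₄ }, { ω₁, ω₂, ω₅ }, { ω₁, ω₃, ω₄ }, { ω₁, ω₃, ω₅ }, { ω₁, ω₄, ω₅ }, { ω₂, ω₃, ω₄ }, { ω₂, ω₃, ω₅ }, { ω₂, ω₄, ω₅ }, { ω₃, ω₄, ω₅ }, { ω₁, ω₂, ω₃, ω₄ }, { ω₁, ω₂, ω₃, ω₅ }, { ω₁, ω₂, ω₄, ω₅ }, { ω₁, ω₃, ω₄, ω₅ }, { ω₂, ω₃, ω₄, ω₅ }, Ω }

Working:
Initial family (6 sets): { {  }, { ω₁ }, { ω₃, ω₄ }, { ω₄, ω₅ }, { ω₂, ω₃, ω₄ }, Ω }.
Round 1 adds 8:
  { ω₁, ω₅ }  = Ω∖{ ω₂, ω₃, ω₄ }
  { ω₁, ω₂, ω₃ }  = Ω∖{ ω₄, ω₅ }
  { ω₁, ω₂, ω₅ }  = Ω∖{ ω₃, ω₄ }
  { ω₁, ω₃, ω₄ }  = { ω₃, ω₄ } ∪ { ω₁ }
  { ω₁, ω₄, ω₅ }  = { ω₄, ω₅ } ∪ { ω₁ }
  { ω₃, ω₄, ω₅ }  = { ω₄, ω₅ } ∪ { ω₃, ω₄ }
  { ω₁, ω₂, ω₃, ω₄ }  = { ω₂, ω₃, ω₄ } ∪ { ω₁ }
  { ω₂, ω₃, ω₄, ω₅ }  = Ω∖{ ω₁ }
  — 14 sets.
Round 2 adds 7:
  { ω₅ }  = Ω∖{ ω₁, ω₂, ω₃, ω₄ }
  { ω₁, ω₂ }  = Ω∖{ ω₃, ω₄, ω₅ }
  { ω₂, ω₃ }  = Ω∖{ ω₁, ω₄, ω₅ }
  { ω₂, ω₅ }  = Ω∖{ ω₁, ω₃, ω₄ }
  { ω₁, ω₂, ω₃, ω₅ }  = { ω₁, ω₂, ω₃ } ∪ { ω₁, ω₂, ω₅ }
  { ω₁, ω₂, ω₄, ω₅ }  = { ω₁, ω₄, ω₅ } ∪ { ω₁, ω₂, ω₅ }
  { ω₁, ω₃, ω₄, ω₅ }  = { ω₁, ω₄, ω₅ } ∪ { ω₃, ω₄, ω₅ }
  — 21 sets.
Round 3: +5 →
  { ω₂ }  = Ω∖{ ω₁, ω₃, ω₄, ω₅ }
  { ω₃ }  = Ω∖{ ω₁, ω₂, ω₄, ω₅ }
  { ω₄ }  = Ω∖{ ω₁, ω₂, ω₃, ω₅ }
  { ω₂, ω₃, ω₅ }  = { ω₂, ω₅ } ∪ { ω₂, ω₃ }
  { ω₂, ω₄, ω₅ }  = { ω₂, ω₅ } ∪ { ω₄, ω₅ }
  — 26 sets.
Round 4 adds 6:
  { ω₁, ω₃ }  = Ω∖{ ω₂, ω₄, ω₅ }
  { ω₁, ω₄ }  = Ω∖{ ω₂, ω₃, ω₅ }
  { ω₂, ω₄ }  = { ω₂ } ∪ { ω₄ }
  { ω₃, ω₅ }  = { ω₅ } ∪ { ω₃ }
  { ω₁, ω₂, ω₄ }  = { ω₁, ω₂ } ∪ { ω₄ }
  { ω₁, ω₃, ω₅ }  = { ω₃ } ∪ { ω₁, ω₅ }
  — 32 sets.
Round 5: already closed under ᶜ and ∪.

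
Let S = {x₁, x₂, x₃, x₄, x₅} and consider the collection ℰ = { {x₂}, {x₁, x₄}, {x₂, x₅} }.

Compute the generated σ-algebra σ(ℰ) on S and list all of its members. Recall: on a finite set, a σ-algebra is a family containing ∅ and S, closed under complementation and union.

σ(ℰ) (16 sets): { {}, {x₂}, {x₃}, {x₅}, {x₁, x₄}, {x₂, x₃}, {x₂, x₅}, {x₃, x₅}, {x₁, x₂, x₄}, {x₁, x₃, x₄}, {x₁, x₄, x₅}, {x₂, x₃, x₅}, {x₁, x₂, x₃, x₄}, {x₁, x₂, x₄, x₅}, {x₁, x₃, x₄, x₅}, S }

Derivation:
Start: ℰ ∪ {∅, S} = { {}, {x₂}, {x₁, x₄}, {x₂, x₅}, S }.
Iteration 1. New:
  {x₁, x₂, x₄}  = {x₁, x₄} ∪ {x₂}
  {x₁, x₃, x₄}  = complement {x₂, x₅}
  {x₂, x₃, x₅}  = complement {x₁, x₄}
  {x₁, x₂, x₄, x₅}  = {x₂, x₅} ∪ {x₁, x₄}
  {x₁, x₃, x₄, x₅}  = complement {x₂}
  — 10 sets.
Iteration 2 adds 3:
  {x₃}  = complement {x₁, x₂, x₄, x₅}
  {x₃, x₅}  = complement {x₁, x₂, x₄}
  {x₁, x₂, x₃, x₄}  = {x₂} ∪ {x₁, x₃, x₄}
  — 13 sets.
Iteration 3: +2 →
  {x₅}  = complement {x₁, x₂, x₃, x₄}
  {x₂, x₃}  = {x₃} ∪ {x₂}
  — 15 sets.
Iteration 4 adds 1:
  {x₁, x₄, x₅}  = complement {x₂, x₃}
  — 16 sets.
After Iteration 5 the family is unchanged; done.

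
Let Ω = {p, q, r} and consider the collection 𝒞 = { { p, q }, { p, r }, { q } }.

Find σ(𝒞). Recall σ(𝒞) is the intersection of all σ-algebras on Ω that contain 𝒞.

Take S₀ = 𝒞 ∪ {∅, Ω} = { {}, { q }, { p, q }, { p, r }, Ω }.
Step 1 adds 1:
  { r }  = { p, q }ᶜ
Step 2: +1 →
  { q, r }  = { r } ∪ { q }
Step 3 (1 new):
  { p }  = { q, r }ᶜ
After Step 4 the family is unchanged; done.

σ(𝒞) = { {}, { p }, { q }, { r }, { p, q }, { p, r }, { q, r }, Ω }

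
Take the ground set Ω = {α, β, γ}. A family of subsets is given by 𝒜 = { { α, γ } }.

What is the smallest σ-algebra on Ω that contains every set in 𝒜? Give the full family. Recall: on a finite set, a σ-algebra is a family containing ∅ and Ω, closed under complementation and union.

Answer: σ(𝒜) = { {}, { β }, { α, γ }, Ω }

Working:
Take S₀ = 𝒜 ∪ {∅, Ω} = { {}, { α, γ }, Ω }.
Iteration 1. New:
  { β }  = Ω∖{ α, γ }
  (now 4)
Iteration 2 adds nothing — fixpoint reached.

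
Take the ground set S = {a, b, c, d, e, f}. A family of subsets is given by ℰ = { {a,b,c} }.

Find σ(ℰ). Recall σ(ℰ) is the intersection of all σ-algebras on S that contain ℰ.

σ(ℰ) (4 sets): { {}, {a,b,c}, {d,e,f}, S }

Working:
Initial family (3 sets): { {}, {a,b,c}, S }.
Pass 1 (1 new):
  {d,e,f}  = complement {a,b,c}
Pass 2: no new sets; the family is a σ-algebra.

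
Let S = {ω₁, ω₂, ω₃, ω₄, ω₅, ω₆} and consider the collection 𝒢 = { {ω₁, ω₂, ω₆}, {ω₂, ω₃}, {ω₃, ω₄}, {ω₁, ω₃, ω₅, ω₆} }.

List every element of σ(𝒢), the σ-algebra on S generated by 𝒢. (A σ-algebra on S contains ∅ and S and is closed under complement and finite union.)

Answer: σ(𝒢) = { {}, {ω₂}, {ω₃}, {ω₄}, {ω₅}, {ω₁, ω₆}, {ω₂, ω₃}, {ω₂, ω₄}, {ω₂, ω₅}, {ω₃, ω₄}, {ω₃, ω₅}, {ω₄, ω₅}, {ω₁, ω₂, ω₆}, {ω₁, ω₃, ω₆}, {ω₁, ω₄, ω₆}, {ω₁, ω₅, ω₆}, {ω₂, ω₃, ω₄}, {ω₂, ω₃, ω₅}, {ω₂, ω₄, ω₅}, {ω₃, ω₄, ω₅}, {ω₁, ω₂, ω₃, ω₆}, {ω₁, ω₂, ω₄, ω₆}, {ω₁, ω₂, ω₅, ω₆}, {ω₁, ω₃, ω₄, ω₆}, {ω₁, ω₃, ω₅, ω₆}, {ω₁, ω₄, ω₅, ω₆}, {ω₂, ω₃, ω₄, ω₅}, {ω₁, ω₂, ω₃, ω₄, ω₆}, {ω₁, ω₂, ω₃, ω₅, ω₆}, {ω₁, ω₂, ω₄, ω₅, ω₆}, {ω₁, ω₃, ω₄, ω₅, ω₆}, S }

Trace:
Begin from { {}, {ω₂, ω₃}, {ω₃, ω₄}, {ω₁, ω₂, ω₆}, {ω₁, ω₃, ω₅, ω₆}, S } (that is, 𝒢 plus ∅ and S).
Pass 1 (9 new):
  {ω₂, ω₄}  = ᶜ of {ω₁, ω₃, ω₅, ω₆}
  {ω₂, ω₃, ω₄}  = {ω₃, ω₄} ∪ {ω₂, ω₃}
  {ω₃, ω₄, ω₅}  = ᶜ of {ω₁, ω₂, ω₆}
  {ω₁, ω₂, ω₃, ω₆}  = {ω₂, ω₃} ∪ {ω₁, ω₂, ω₆}
  {ω₁, ω₂, ω₅, ω₆}  = ᶜ of {ω₃, ω₄}
  {ω₁, ω₄, ω₅, ω₆}  = ᶜ of {ω₂, ω₃}
  {ω₁, ω₂, ω₃, ω₄, ω₆}  = {ω₃, ω₄} ∪ {ω₁, ω₂, ω₆}
  {ω₁, ω₂, ω₃, ω₅, ω₆}  = {ω₁, ω₃, ω₅, ω₆} ∪ {ω₂, ω₃}
  {ω₁, ω₃, ω₄, ω₅, ω₆}  = {ω₁, ω₃, ω₅, ω₆} ∪ {ω₃, ω₄}
  |family| = 15
Pass 2 adds 8:
  {ω₂}  = ᶜ of {ω₁, ω₃, ω₄, ω₅, ω₆}
  {ω₄}  = ᶜ of {ω₁, ω₂, ω₃, ω₅, ω₆}
  {ω₅}  = ᶜ of {ω₁, ω₂, ω₃, ω₄, ω₆}
  {ω₄, ω₅}  = ᶜ of {ω₁, ω₂, ω₃, ω₆}
  {ω₁, ω₅, ω₆}  = ᶜ of {ω₂, ω₃, ω₄}
  {ω₁, ω₂, ω₄, ω₆}  = {ω₁, ω₂, ω₆} ∪ {ω₂, ω₄}
  {ω₂, ω₃, ω₄, ω₅}  = {ω₃, ω₄, ω₅} ∪ {ω₂, ω₃, ω₄}
  {ω₁, ω₂, ω₄, ω₅, ω₆}  = {ω₁, ω₄, ω₅, ω₆} ∪ {ω₁, ω₂, ω₆}
  |family| = 23
Pass 3: 6 new —
  {ω₃}  = ᶜ of {ω₁, ω₂, ω₄, ω₅, ω₆}
  {ω₁, ω₆}  = ᶜ of {ω₂, ω₃, ω₄, ω₅}
  {ω₂, ω₅}  = {ω₂} ∪ {ω₅}
  {ω₃, ω₅}  = ᶜ of {ω₁, ω₂, ω₄, ω₆}
  {ω₂, ω₃, ω₅}  = {ω₅} ∪ {ω₂, ω₃}
  {ω₂, ω₄, ω₅}  = {ω₂} ∪ {ω₄, ω₅}
  |family| = 29
Pass 4 (3 new):
  {ω₁, ω₃, ω₆}  = ᶜ of {ω₂, ω₄, ω₅}
  {ω₁, ω₄, ω₆}  = ᶜ of {ω₂, ω₃, ω₅}
  {ω₁, ω₃, ω₄, ω₆}  = ᶜ of {ω₂, ω₅}
  |family| = 32
Pass 5: stable.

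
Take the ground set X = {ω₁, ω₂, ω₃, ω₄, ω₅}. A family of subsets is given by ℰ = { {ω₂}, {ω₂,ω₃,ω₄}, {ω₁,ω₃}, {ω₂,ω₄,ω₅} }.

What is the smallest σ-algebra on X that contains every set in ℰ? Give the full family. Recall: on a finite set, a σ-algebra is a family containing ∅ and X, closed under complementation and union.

Take S₀ = ℰ ∪ {∅, X} = { {}, {ω₂}, {ω₁,ω₃}, {ω₂,ω₃,ω₄}, {ω₂,ω₄,ω₅}, X }.
Round 1 adds 5:
  {ω₁,ω₅}  = ᶜ of {ω₂,ω₃,ω₄}
  {ω₁,ω₂,ω₃}  = {ω₁,ω₃} ∪ {ω₂}
  {ω₁,ω₂,ω₃,ω₄}  = {ω₂,ω₃,ω₄} ∪ {ω₁,ω₃}
  {ω₁,ω₃,ω₄,ω₅}  = ᶜ of {ω₂}
  {ω₂,ω₃,ω₄,ω₅}  = {ω₂,ω₃,ω₄} ∪ {ω₂,ω₄,ω₅}
  — 11 sets.
Round 2. New:
  {ω₁}  = ᶜ of {ω₂,ω₃,ω₄,ω₅}
  {ω₅}  = ᶜ of {ω₁,ω₂,ω₃,ω₄}
  {ω₄,ω₅}  = ᶜ of {ω₁,ω₂,ω₃}
  {ω₁,ω₂,ω₅}  = {ω₂} ∪ {ω₁,ω₅}
  {ω₁,ω₃,ω₅}  = {ω₁,ω₃} ∪ {ω₁,ω₅}
  {ω₁,ω₂,ω₃,ω₅}  = {ω₁,ω₂,ω₃} ∪ {ω₁,ω₅}
  {ω₁,ω₂,ω₄,ω₅}  = {ω₁,ω₅} ∪ {ω₂,ω₄,ω₅}
  — 18 sets.
Round 3: 7 new —
  {ω₃}  = ᶜ of {ω₁,ω₂,ω₄,ω₅}
  {ω₄}  = ᶜ of {ω₁,ω₂,ω₃,ω₅}
  {ω₁,ω₂}  = {ω₂} ∪ {ω₁}
  {ω₂,ω₄}  = ᶜ of {ω₁,ω₃,ω₅}
  {ω₂,ω₅}  = {ω₂} ∪ {ω₅}
  {ω₃,ω₄}  = ᶜ of {ω₁,ω₂,ω₅}
  {ω₁,ω₄,ω₅}  = {ω₄,ω₅} ∪ {ω₁,ω₅}
  — 25 sets.
Round 4. New:
  {ω₁,ω₄}  = {ω₄} ∪ {ω₁}
  {ω₂,ω₃}  = ᶜ of {ω₁,ω₄,ω₅}
  {ω₃,ω₅}  = {ω₅} ∪ {ω₃}
  {ω₁,ω₂,ω₄}  = {ω₁,ω₂} ∪ {ω₄}
  {ω₁,ω₃,ω₄}  = ᶜ of {ω₂,ω₅}
  {ω₂,ω₃,ω₅}  = {ω₂,ω₅} ∪ {ω₃}
  {ω₃,ω₄,ω₅}  = ᶜ of {ω₁,ω₂}
  — 32 sets.
Round 5: stable.

Therefore σ(ℰ) = { {}, {ω₁}, {ω₂}, {ω₃}, {ω₄}, {ω₅}, {ω₁,ω₂}, {ω₁,ω₃}, {ω₁,ω₄}, {ω₁,ω₅}, {ω₂,ω₃}, {ω₂,ω₄}, {ω₂,ω₅}, {ω₃,ω₄}, {ω₃,ω₅}, {ω₄,ω₅}, {ω₁,ω₂,ω₃}, {ω₁,ω₂,ω₄}, {ω₁,ω₂,ω₅}, {ω₁,ω₃,ω₄}, {ω₁,ω₃,ω₅}, {ω₁,ω₄,ω₅}, {ω₂,ω₃,ω₄}, {ω₂,ω₃,ω₅}, {ω₂,ω₄,ω₅}, {ω₃,ω₄,ω₅}, {ω₁,ω₂,ω₃,ω₄}, {ω₁,ω₂,ω₃,ω₅}, {ω₁,ω₂,ω₄,ω₅}, {ω₁,ω₃,ω₄,ω₅}, {ω₂,ω₃,ω₄,ω₅}, X } (|σ(ℰ)| = 32).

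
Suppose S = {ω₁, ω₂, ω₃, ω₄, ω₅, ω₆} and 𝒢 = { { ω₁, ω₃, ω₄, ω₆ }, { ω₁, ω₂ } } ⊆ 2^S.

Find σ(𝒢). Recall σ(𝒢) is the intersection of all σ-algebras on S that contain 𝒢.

σ(𝒢) = { ∅, { ω₁ }, { ω₂ }, { ω₅ }, { ω₁, ω₂ }, { ω₁, ω₅ }, { ω₂, ω₅ }, { ω₁, ω₂, ω₅ }, { ω₃, ω₄, ω₆ }, { ω₁, ω₃, ω₄, ω₆ }, { ω₂, ω₃, ω₄, ω₆ }, { ω₃, ω₄, ω₅, ω₆ }, { ω₁, ω₂, ω₃, ω₄, ω₆ }, { ω₁, ω₃, ω₄, ω₅, ω₆ }, { ω₂, ω₃, ω₄, ω₅, ω₆ }, S }

Trace:
Seed the family with 𝒢 together with ∅ and S: { ∅, { ω₁, ω₂ }, { ω₁, ω₃, ω₄, ω₆ }, S }.
Iteration 1 (3 new):
  { ω₂, ω₅ }  = complement { ω₁, ω₃, ω₄, ω₆ }
  { ω₃, ω₄, ω₅, ω₆ }  = complement { ω₁, ω₂ }
  { ω₁, ω₂, ω₃, ω₄, ω₆ }  = { ω₁, ω₂ } ∪ { ω₁, ω₃, ω₄, ω₆ }
  — 7 sets.
Iteration 2 (4 new):
  { ω₅ }  = complement { ω₁, ω₂, ω₃, ω₄, ω₆ }
  { ω₁, ω₂, ω₅ }  = { ω₂, ω₅ } ∪ { ω₁, ω₂ }
  { ω₁, ω₃, ω₄, ω₅, ω₆ }  = { ω₁, ω₃, ω₄, ω₆ } ∪ { ω₃, ω₄, ω₅, ω₆ }
  { ω₂, ω₃, ω₄, ω₅, ω₆ }  = { ω₂, ω₅ } ∪ { ω₃, ω₄, ω₅, ω₆ }
  — 11 sets.
Iteration 3: 3 new —
  { ω₁ }  = complement { ω₂, ω₃, ω₄, ω₅, ω₆ }
  { ω₂ }  = complement { ω₁, ω₃, ω₄, ω₅, ω₆ }
  { ω₃, ω₄, ω₆ }  = complement { ω₁, ω₂, ω₅ }
  — 14 sets.
Iteration 4: 2 new —
  { ω₁, ω₅ }  = { ω₅ } ∪ { ω₁ }
  { ω₂, ω₃, ω₄, ω₆ }  = { ω₃, ω₄, ω₆ } ∪ { ω₂ }
  — 16 sets.
Iteration 5: stable.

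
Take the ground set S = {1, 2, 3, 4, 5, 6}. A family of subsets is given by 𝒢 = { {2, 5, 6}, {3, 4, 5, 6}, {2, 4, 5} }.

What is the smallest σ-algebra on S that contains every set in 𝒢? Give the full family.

|σ(𝒢)| = 64.  σ(𝒢) = { ∅, {1}, {2}, {3}, {4}, {5}, {6}, {1, 2}, {1, 3}, {1, 4}, {1, 5}, {1, 6}, {2, 3}, {2, 4}, {2, 5}, {2, 6}, {3, 4}, {3, 5}, {3, 6}, {4, 5}, {4, 6}, {5, 6}, {1, 2, 3}, {1, 2, 4}, {1, 2, 5}, {1, 2, 6}, {1, 3, 4}, {1, 3, 5}, {1, 3, 6}, {1, 4, 5}, {1, 4, 6}, {1, 5, 6}, {2, 3, 4}, {2, 3, 5}, {2, 3, 6}, {2, 4, 5}, {2, 4, 6}, {2, 5, 6}, {3, 4, 5}, {3, 4, 6}, {3, 5, 6}, {4, 5, 6}, {1, 2, 3, 4}, {1, 2, 3, 5}, {1, 2, 3, 6}, {1, 2, 4, 5}, {1, 2, 4, 6}, {1, 2, 5, 6}, {1, 3, 4, 5}, {1, 3, 4, 6}, {1, 3, 5, 6}, {1, 4, 5, 6}, {2, 3, 4, 5}, {2, 3, 4, 6}, {2, 3, 5, 6}, {2, 4, 5, 6}, {3, 4, 5, 6}, {1, 2, 3, 4, 5}, {1, 2, 3, 4, 6}, {1, 2, 3, 5, 6}, {1, 2, 4, 5, 6}, {1, 3, 4, 5, 6}, {2, 3, 4, 5, 6}, S }

Trace:
Seed the family with 𝒢 together with ∅ and S: { ∅, {2, 4, 5}, {2, 5, 6}, {3, 4, 5, 6}, S }.
Step 1: +5 →
  {1, 2}  = complement {3, 4, 5, 6}
  {1, 3, 4}  = complement {2, 5, 6}
  {1, 3, 6}  = complement {2, 4, 5}
  {2, 4, 5, 6}  = {2, 5, 6} ∪ {2, 4, 5}
  {2, 3, 4, 5, 6}  = {3, 4, 5, 6} ∪ {2, 5, 6}
  |family| = 10
Step 2: 11 new —
  {1}  = complement {2, 3, 4, 5, 6}
  {1, 3}  = complement {2, 4, 5, 6}
  {1, 2, 3, 4}  = {1, 2} ∪ {1, 3, 4}
  {1, 2, 3, 6}  = {1, 2} ∪ {1, 3, 6}
  {1, 2, 4, 5}  = {1, 2} ∪ {2, 4, 5}
  {1, 2, 5, 6}  = {1, 2} ∪ {2, 5, 6}
  {1, 3, 4, 6}  = {1, 3, 6} ∪ {1, 3, 4}
  {1, 2, 3, 4, 5}  = {1, 3, 4} ∪ {2, 4, 5}
  {1, 2, 3, 5, 6}  = {1, 3, 6} ∪ {2, 5, 6}
  {1, 2, 4, 5, 6}  = {1, 2} ∪ {2, 4, 5, 6}
  {1, 3, 4, 5, 6}  = {1, 3, 6} ∪ {3, 4, 5, 6}
  |family| = 21
Step 3. New:
  {2}  = complement {1, 3, 4, 5, 6}
  {3}  = complement {1, 2, 4, 5, 6}
  {4}  = complement {1, 2, 3, 5, 6}
  {6}  = complement {1, 2, 3, 4, 5}
  {2, 5}  = complement {1, 3, 4, 6}
  {3, 4}  = complement {1, 2, 5, 6}
  {3, 6}  = complement {1, 2, 4, 5}
  {4, 5}  = complement {1, 2, 3, 6}
  {5, 6}  = complement {1, 2, 3, 4}
  {1, 2, 3}  = {1, 3} ∪ {1, 2}
  {1, 2, 3, 4, 6}  = {1, 3, 6} ∪ {1, 2, 3, 4}
  |family| = 32
Step 4 (24 new):
  {5}  = complement {1, 2, 3, 4, 6}
  {1, 4}  = {1} ∪ {4}
  {1, 6}  = {1} ∪ {6}
  {2, 3}  = {2} ∪ {3}
  {2, 4}  = {2} ∪ {4}
  {2, 6}  = {2} ∪ {6}
  {4, 6}  = {6} ∪ {4}
  {1, 2, 4}  = {1, 2} ∪ {4}
  {1, 2, 5}  = {2, 5} ∪ {1, 2}
  {1, 2, 6}  = {1, 2} ∪ {6}
  {1, 4, 5}  = {1} ∪ {4, 5}
  {1, 5, 6}  = {5, 6} ∪ {1}
  {2, 3, 4}  = {3, 4} ∪ {2}
  {2, 3, 5}  = {2, 5} ∪ {3}
  {2, 3, 6}  = {2} ∪ {3, 6}
  {3, 4, 5}  = {3, 4} ∪ {4, 5}
  {3, 4, 6}  = {3, 4} ∪ {6}
  {3, 5, 6}  = {5, 6} ∪ {3}
  {4, 5, 6}  = complement {1, 2, 3}
  {1, 2, 3, 5}  = {2, 5} ∪ {1, 2, 3}
  {1, 3, 4, 5}  = {4, 5} ∪ {1, 3, 4}
  {1, 3, 5, 6}  = {5, 6} ∪ {1, 3, 6}
  {2, 3, 4, 5}  = {2, 5} ∪ {3, 4}
  {2, 3, 5, 6}  = {2, 5} ∪ {3, 6}
  |family| = 56
Step 5: 8 new —
  {1, 5}  = {5} ∪ {1}
  {3, 5}  = {5} ∪ {3}
  {1, 3, 5}  = {1, 3} ∪ {5}
  {1, 4, 6}  = complement {2, 3, 5}
  {2, 4, 6}  = {2} ∪ {4, 6}
  {1, 2, 4, 6}  = {1, 6} ∪ {2, 4}
  {1, 4, 5, 6}  = complement {2, 3}
  {2, 3, 4, 6}  = {3, 4} ∪ {2, 3, 6}
  |family| = 64
Step 6: closed — nothing new.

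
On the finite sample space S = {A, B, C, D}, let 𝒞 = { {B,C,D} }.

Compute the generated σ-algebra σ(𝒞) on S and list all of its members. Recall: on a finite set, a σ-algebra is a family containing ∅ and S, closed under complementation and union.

Answer: σ(𝒞) = { {}, {A}, {B,C,D}, S }

Check:
Begin from { {}, {B,C,D}, S } (that is, 𝒞 plus ∅ and S).
Step 1 adds 1:
  {A}  = ᶜ of {B,C,D}
Step 2: closed — nothing new.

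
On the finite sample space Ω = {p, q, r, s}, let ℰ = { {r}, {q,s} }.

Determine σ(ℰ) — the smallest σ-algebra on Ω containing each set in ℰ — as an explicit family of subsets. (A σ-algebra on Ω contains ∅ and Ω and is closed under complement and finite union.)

Answer: σ(ℰ) = { {}, {p}, {r}, {p,r}, {q,s}, {p,q,s}, {q,r,s}, Ω }

Check:
Take S₀ = ℰ ∪ {∅, Ω} = { {}, {r}, {q,s}, Ω }.
Iteration 1. New:
  {p,r}  = complement {q,s}
  {p,q,s}  = complement {r}
  {q,r,s}  = {r} ∪ {q,s}
  [7 total]
Iteration 2: +1 →
  {p}  = complement {q,r,s}
  [8 total]
Iteration 3 adds nothing — fixpoint reached.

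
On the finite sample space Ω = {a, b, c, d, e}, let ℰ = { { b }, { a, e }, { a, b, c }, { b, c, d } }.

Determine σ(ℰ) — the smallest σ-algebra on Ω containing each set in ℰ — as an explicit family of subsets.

σ(ℰ) = { {}, { a }, { b }, { c }, { d }, { e }, { a, b }, { a, c }, { a, d }, { a, e }, { b, c }, { b, d }, { b, e }, { c, d }, { c, e }, { d, e }, { a, b, c }, { a, b, d }, { a, b, e }, { a, c, d }, { a, c, e }, { a, d, e }, { b, c, d }, { b, c, e }, { b, d, e }, { c, d, e }, { a, b, c, d }, { a, b, c, e }, { a, b, d, e }, { a, c, d, e }, { b, c, d, e }, Ω }

Working:
Take S₀ = ℰ ∪ {∅, Ω} = { {}, { b }, { a, e }, { a, b, c }, { b, c, d }, Ω }.
Iteration 1: +5 →
  { d, e }  = { a, b, c }ᶜ
  { a, b, e }  = { a, e } ∪ { b }
  { a, b, c, d }  = { a, b, c } ∪ { b, c, d }
  { a, b, c, e }  = { a, b, c } ∪ { a, e }
  { a, c, d, e }  = { b }ᶜ
Iteration 2. New:
  { d }  = { a, b, c, e }ᶜ
  { e }  = { a, b, c, d }ᶜ
  { c, d }  = { a, b, e }ᶜ
  { a, d, e }  = { d, e } ∪ { a, e }
  { b, d, e }  = { b } ∪ { d, e }
  { a, b, d, e }  = { d, e } ∪ { a, b, e }
  { b, c, d, e }  = { b, c, d } ∪ { d, e }
Iteration 3 adds 7:
  { a }  = { b, c, d, e }ᶜ
  { c }  = { a, b, d, e }ᶜ
  { a, c }  = { b, d, e }ᶜ
  { b, c }  = { a, d, e }ᶜ
  { b, d }  = { d } ∪ { b }
  { b, e }  = { b } ∪ { e }
  { c, d, e }  = { d, e } ∪ { c, d }
Iteration 4: +7 →
  { a, b }  = { c, d, e }ᶜ
  { a, d }  = { d } ∪ { a }
  { c, e }  = { e } ∪ { c }
  { a, b, d }  = { b, d } ∪ { a }
  { a, c, d }  = { b, e }ᶜ
  { a, c, e }  = { b, d }ᶜ
  { b, c, e }  = { b, e } ∪ { c }
Iteration 5: already closed under ᶜ and ∪.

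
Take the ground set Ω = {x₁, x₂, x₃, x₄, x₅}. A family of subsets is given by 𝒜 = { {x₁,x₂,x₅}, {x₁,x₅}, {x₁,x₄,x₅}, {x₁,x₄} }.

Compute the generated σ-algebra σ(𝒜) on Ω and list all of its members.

Begin from { {}, {x₁,x₄}, {x₁,x₅}, {x₁,x₂,x₅}, {x₁,x₄,x₅}, Ω } (that is, 𝒜 plus ∅ and Ω).
Pass 1. New:
  {x₂,x₃}  = ᶜ of {x₁,x₄,x₅}
  {x₃,x₄}  = ᶜ of {x₁,x₂,x₅}
  {x₂,x₃,x₄}  = ᶜ of {x₁,x₅}
  {x₂,x₃,x₅}  = ᶜ of {x₁,x₄}
  {x₁,x₂,x₄,x₅}  = {x₁,x₄,x₅} ∪ {x₁,x₂,x₅}
Pass 2: +6 →
  {x₃}  = ᶜ of {x₁,x₂,x₄,x₅}
  {x₁,x₃,x₄}  = {x₃,x₄} ∪ {x₁,x₄}
  {x₁,x₂,x₃,x₄}  = {x₂,x₃,x₄} ∪ {x₁,x₄}
  {x₁,x₂,x₃,x₅}  = {x₁,x₂,x₅} ∪ {x₂,x₃,x₅}
  {x₁,x₃,x₄,x₅}  = {x₁,x₄,x₅} ∪ {x₃,x₄}
  {x₂,x₃,x₄,x₅}  = {x₃,x₄} ∪ {x₂,x₃,x₅}
Pass 3: 6 new —
  {x₁}  = ᶜ of {x₂,x₃,x₄,x₅}
  {x₂}  = ᶜ of {x₁,x₃,x₄,x₅}
  {x₄}  = ᶜ of {x₁,x₂,x₃,x₅}
  {x₅}  = ᶜ of {x₁,x₂,x₃,x₄}
  {x₂,x₅}  = ᶜ of {x₁,x₃,x₄}
  {x₁,x₃,x₅}  = {x₃} ∪ {x₁,x₅}
Pass 4 (9 new):
  {x₁,x₂}  = {x₂} ∪ {x₁}
  {x₁,x₃}  = {x₃} ∪ {x₁}
  {x₂,x₄}  = ᶜ of {x₁,x₃,x₅}
  {x₃,x₅}  = {x₅} ∪ {x₃}
  {x₄,x₅}  = {x₅} ∪ {x₄}
  {x₁,x₂,x₃}  = {x₂,x₃} ∪ {x₁}
  {x₁,x₂,x₄}  = {x₂} ∪ {x₁,x₄}
  {x₂,x₄,x₅}  = {x₂,x₅} ∪ {x₄}
  {x₃,x₄,x₅}  = {x₃,x₄} ∪ {x₅}
Pass 5: stable.

Hence σ(𝒜) has 32 members: { {}, {x₁}, {x₂}, {x₃}, {x₄}, {x₅}, {x₁,x₂}, {x₁,x₃}, {x₁,x₄}, {x₁,x₅}, {x₂,x₃}, {x₂,x₄}, {x₂,x₅}, {x₃,x₄}, {x₃,x₅}, {x₄,x₅}, {x₁,x₂,x₃}, {x₁,x₂,x₄}, {x₁,x₂,x₅}, {x₁,x₃,x₄}, {x₁,x₃,x₅}, {x₁,x₄,x₅}, {x₂,x₃,x₄}, {x₂,x₃,x₅}, {x₂,x₄,x₅}, {x₃,x₄,x₅}, {x₁,x₂,x₃,x₄}, {x₁,x₂,x₃,x₅}, {x₁,x₂,x₄,x₅}, {x₁,x₃,x₄,x₅}, {x₂,x₃,x₄,x₅}, Ω }.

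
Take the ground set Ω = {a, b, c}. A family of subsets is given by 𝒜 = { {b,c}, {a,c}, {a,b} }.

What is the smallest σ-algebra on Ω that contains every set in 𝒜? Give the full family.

Seed the family with 𝒜 together with ∅ and Ω: { {}, {a,b}, {a,c}, {b,c}, Ω }.
Iteration 1 (3 new):
  {a}  = Ω∖{b,c}
  {b}  = Ω∖{a,c}
  {c}  = Ω∖{a,b}
Iteration 2: already closed under ᶜ and ∪.

σ(𝒜) = { {}, {a}, {b}, {c}, {a,b}, {a,c}, {b,c}, Ω }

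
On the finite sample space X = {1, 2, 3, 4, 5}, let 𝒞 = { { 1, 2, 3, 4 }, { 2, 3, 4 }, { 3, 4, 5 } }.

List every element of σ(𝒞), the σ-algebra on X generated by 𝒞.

Start: 𝒞 ∪ {∅, X} = { {}, { 2, 3, 4 }, { 3, 4, 5 }, { 1, 2, 3, 4 }, X }.
Pass 1 adds 4:
  { 5 }  = ᶜ of { 1, 2, 3, 4 }
  { 1, 2 }  = ᶜ of { 3, 4, 5 }
  { 1, 5 }  = ᶜ of { 2, 3, 4 }
  { 2, 3, 4, 5 }  = { 3, 4, 5 } ∪ { 2, 3, 4 }
  (now 9)
Pass 2 adds 3:
  { 1 }  = ᶜ of { 2, 3, 4, 5 }
  { 1, 2, 5 }  = { 1, 2 } ∪ { 5 }
  { 1, 3, 4, 5 }  = { 3, 4, 5 } ∪ { 1, 5 }
  (now 12)
Pass 3: +2 →
  { 2 }  = ᶜ of { 1, 3, 4, 5 }
  { 3, 4 }  = ᶜ of { 1, 2, 5 }
  (now 14)
Pass 4 adds 2:
  { 2, 5 }  = { 2 } ∪ { 5 }
  { 1, 3, 4 }  = { 3, 4 } ∪ { 1 }
  (now 16)
Pass 5: closed — nothing new.

|σ(𝒞)| = 16.  σ(𝒞) = { {}, { 1 }, { 2 }, { 5 }, { 1, 2 }, { 1, 5 }, { 2, 5 }, { 3, 4 }, { 1, 2, 5 }, { 1, 3, 4 }, { 2, 3, 4 }, { 3, 4, 5 }, { 1, 2, 3, 4 }, { 1, 3, 4, 5 }, { 2, 3, 4, 5 }, X }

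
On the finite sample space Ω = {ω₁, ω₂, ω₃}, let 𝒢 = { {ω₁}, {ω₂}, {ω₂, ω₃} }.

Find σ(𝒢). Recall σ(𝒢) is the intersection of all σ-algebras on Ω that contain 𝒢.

Answer: σ(𝒢) = { {}, {ω₁}, {ω₂}, {ω₃}, {ω₁, ω₂}, {ω₁, ω₃}, {ω₂, ω₃}, Ω }

Derivation:
Take S₀ = 𝒢 ∪ {∅, Ω} = { {}, {ω₁}, {ω₂}, {ω₂, ω₃}, Ω }.
Step 1: 2 new —
  {ω₁, ω₂}  = {ω₂} ∪ {ω₁}
  {ω₁, ω₃}  = ᶜ of {ω₂}
  (now 7)
Step 2 (1 new):
  {ω₃}  = ᶜ of {ω₁, ω₂}
  (now 8)
Step 3: already closed under ᶜ and ∪.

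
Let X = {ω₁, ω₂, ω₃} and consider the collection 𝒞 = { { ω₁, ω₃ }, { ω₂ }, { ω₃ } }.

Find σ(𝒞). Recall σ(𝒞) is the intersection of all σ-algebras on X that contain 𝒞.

Start: 𝒞 ∪ {∅, X} = { {}, { ω₂ }, { ω₃ }, { ω₁, ω₃ }, X }.
Round 1: +2 →
  { ω₁, ω₂ }  = complement { ω₃ }
  { ω₂, ω₃ }  = { ω₃ } ∪ { ω₂ }
  |family| = 7
Round 2 adds 1:
  { ω₁ }  = complement { ω₂, ω₃ }
  |family| = 8
Round 3 adds nothing — fixpoint reached.

|σ(𝒞)| = 8.  σ(𝒞) = { {}, { ω₁ }, { ω₂ }, { ω₃ }, { ω₁, ω₂ }, { ω₁, ω₃ }, { ω₂, ω₃ }, X }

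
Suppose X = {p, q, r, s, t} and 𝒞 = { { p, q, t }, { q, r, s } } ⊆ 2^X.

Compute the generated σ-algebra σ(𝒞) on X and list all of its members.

|σ(𝒞)| = 8.  σ(𝒞) = { ∅, { q }, { p, t }, { r, s }, { p, q, t }, { q, r, s }, { p, r, s, t }, X }

Working:
Begin from { ∅, { p, q, t }, { q, r, s }, X } (that is, 𝒞 plus ∅ and X).
Pass 1: +2 →
  { p, t }  = complement { q, r, s }
  { r, s }  = complement { p, q, t }
  (now 6)
Pass 2: 1 new —
  { p, r, s, t }  = { r, s } ∪ { p, t }
  (now 7)
Pass 3. New:
  { q }  = complement { p, r, s, t }
  (now 8)
Pass 4: closed — nothing new.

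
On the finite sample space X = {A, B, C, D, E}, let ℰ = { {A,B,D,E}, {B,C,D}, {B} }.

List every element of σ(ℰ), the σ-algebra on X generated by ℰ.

Seed the family with ℰ together with ∅ and X: { {}, {B}, {B,C,D}, {A,B,D,E}, X }.
Round 1: 3 new —
  {C}  = X∖{A,B,D,E}
  {A,E}  = X∖{B,C,D}
  {A,C,D,E}  = X∖{B}
Round 2 (3 new):
  {B,C}  = {C} ∪ {B}
  {A,B,E}  = {B} ∪ {A,E}
  {A,C,E}  = {C} ∪ {A,E}
Round 3: +4 →
  {B,D}  = X∖{A,C,E}
  {C,D}  = X∖{A,B,E}
  {A,D,E}  = X∖{B,C}
  {A,B,C,E}  = {C} ∪ {A,B,E}
Round 4 adds 1:
  {D}  = X∖{A,B,C,E}
After Round 5 the family is unchanged; done.

Therefore σ(ℰ) = { {}, {B}, {C}, {D}, {A,E}, {B,C}, {B,D}, {C,D}, {A,B,E}, {A,C,E}, {A,D,E}, {B,C,D}, {A,B,C,E}, {A,B,D,E}, {A,C,D,E}, X } (|σ(ℰ)| = 16).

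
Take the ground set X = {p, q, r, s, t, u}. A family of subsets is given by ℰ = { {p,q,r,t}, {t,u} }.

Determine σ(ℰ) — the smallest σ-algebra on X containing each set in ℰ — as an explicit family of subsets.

Begin from { {}, {t,u}, {p,q,r,t}, X } (that is, ℰ plus ∅ and X).
Round 1 (3 new):
  {s,u}  = X∖{p,q,r,t}
  {p,q,r,s}  = X∖{t,u}
  {p,q,r,t,u}  = {p,q,r,t} ∪ {t,u}
  — 7 sets.
Round 2 adds 4:
  {s}  = X∖{p,q,r,t,u}
  {s,t,u}  = {t,u} ∪ {s,u}
  {p,q,r,s,t}  = {p,q,r,s} ∪ {p,q,r,t}
  {p,q,r,s,u}  = {p,q,r,s} ∪ {s,u}
  — 11 sets.
Round 3. New:
  {t}  = X∖{p,q,r,s,u}
  {u}  = X∖{p,q,r,s,t}
  {p,q,r}  = X∖{s,t,u}
  — 14 sets.
Round 4. New:
  {s,t}  = {s} ∪ {t}
  {p,q,r,u}  = {p,q,r} ∪ {u}
  — 16 sets.
After Round 5 the family is unchanged; done.

Therefore σ(ℰ) = { {}, {s}, {t}, {u}, {s,t}, {s,u}, {t,u}, {p,q,r}, {s,t,u}, {p,q,r,s}, {p,q,r,t}, {p,q,r,u}, {p,q,r,s,t}, {p,q,r,s,u}, {p,q,r,t,u}, X } (|σ(ℰ)| = 16).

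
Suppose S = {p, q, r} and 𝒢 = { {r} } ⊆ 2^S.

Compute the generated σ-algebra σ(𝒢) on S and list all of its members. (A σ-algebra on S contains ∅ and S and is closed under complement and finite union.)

σ(𝒢) (4 sets): { {}, {r}, {p,q}, S }

Working:
Begin from { {}, {r}, S } (that is, 𝒢 plus ∅ and S).
Iteration 1 adds 1:
  {p,q}  = S∖{r}
  — 4 sets.
After Iteration 2 the family is unchanged; done.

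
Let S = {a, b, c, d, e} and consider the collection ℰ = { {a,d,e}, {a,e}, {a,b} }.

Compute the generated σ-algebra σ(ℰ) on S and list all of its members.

Answer: σ(ℰ) = { ∅, {a}, {b}, {c}, {d}, {e}, {a,b}, {a,c}, {a,d}, {a,e}, {b,c}, {b,d}, {b,e}, {c,d}, {c,e}, {d,e}, {a,b,c}, {a,b,d}, {a,b,e}, {a,c,d}, {a,c,e}, {a,d,e}, {b,c,d}, {b,c,e}, {b,d,e}, {c,d,e}, {a,b,c,d}, {a,b,c,e}, {a,b,d,e}, {a,c,d,e}, {b,c,d,e}, S }

Derivation:
Seed the family with ℰ together with ∅ and S: { ∅, {a,b}, {a,e}, {a,d,e}, S }.
Round 1 adds 5:
  {b,c}  = complement {a,d,e}
  {a,b,e}  = {a,b} ∪ {a,e}
  {b,c,d}  = complement {a,e}
  {c,d,e}  = complement {a,b}
  {a,b,d,e}  = {a,d,e} ∪ {a,b}
Round 2: 7 new —
  {c}  = complement {a,b,d,e}
  {c,d}  = complement {a,b,e}
  {a,b,c}  = {a,b} ∪ {b,c}
  {a,b,c,d}  = {b,c,d} ∪ {a,b}
  {a,b,c,e}  = {a,b,e} ∪ {b,c}
  {a,c,d,e}  = {a,d,e} ∪ {c,d,e}
  {b,c,d,e}  = {c,d,e} ∪ {b,c,d}
Round 3 adds 6:
  {a}  = complement {b,c,d,e}
  {b}  = complement {a,c,d,e}
  {d}  = complement {a,b,c,e}
  {e}  = complement {a,b,c,d}
  {d,e}  = complement {a,b,c}
  {a,c,e}  = {c} ∪ {a,e}
Round 4: +9 →
  {a,c}  = {c} ∪ {a}
  {a,d}  = {d} ∪ {a}
  {b,d}  = complement {a,c,e}
  {b,e}  = {b} ∪ {e}
  {c,e}  = {e} ∪ {c}
  {a,b,d}  = {a,b} ∪ {d}
  {a,c,d}  = {c,d} ∪ {a}
  {b,c,e}  = {e} ∪ {b,c}
  {b,d,e}  = {b} ∪ {d,e}
After Round 5 the family is unchanged; done.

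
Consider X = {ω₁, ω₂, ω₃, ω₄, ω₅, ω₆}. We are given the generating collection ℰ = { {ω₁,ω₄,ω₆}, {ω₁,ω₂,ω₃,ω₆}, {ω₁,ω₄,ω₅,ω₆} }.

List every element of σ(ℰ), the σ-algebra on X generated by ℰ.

Answer: σ(ℰ) = { ∅, {ω₄}, {ω₅}, {ω₁,ω₆}, {ω₂,ω₃}, {ω₄,ω₅}, {ω₁,ω₄,ω₆}, {ω₁,ω₅,ω₆}, {ω₂,ω₃,ω₄}, {ω₂,ω₃,ω₅}, {ω₁,ω₂,ω₃,ω₆}, {ω₁,ω₄,ω₅,ω₆}, {ω₂,ω₃,ω₄,ω₅}, {ω₁,ω₂,ω₃,ω₄,ω₆}, {ω₁,ω₂,ω₃,ω₅,ω₆}, X }

Check:
Begin from { ∅, {ω₁,ω₄,ω₆}, {ω₁,ω₂,ω₃,ω₆}, {ω₁,ω₄,ω₅,ω₆}, X } (that is, ℰ plus ∅ and X).
Pass 1: 4 new —
  {ω₂,ω₃}  = complement {ω₁,ω₄,ω₅,ω₆}
  {ω₄,ω₅}  = complement {ω₁,ω₂,ω₃,ω₆}
  {ω₂,ω₃,ω₅}  = complement {ω₁,ω₄,ω₆}
  {ω₁,ω₂,ω₃,ω₄,ω₆}  = {ω₁,ω₄,ω₆} ∪ {ω₁,ω₂,ω₃,ω₆}
  — 9 sets.
Pass 2: 3 new —
  {ω₅}  = complement {ω₁,ω₂,ω₃,ω₄,ω₆}
  {ω₂,ω₃,ω₄,ω₅}  = {ω₄,ω₅} ∪ {ω₂,ω₃,ω₅}
  {ω₁,ω₂,ω₃,ω₅,ω₆}  = {ω₁,ω₂,ω₃,ω₆} ∪ {ω₂,ω₃,ω₅}
  — 12 sets.
Pass 3 (2 new):
  {ω₄}  = complement {ω₁,ω₂,ω₃,ω₅,ω₆}
  {ω₁,ω₆}  = complement {ω₂,ω₃,ω₄,ω₅}
  — 14 sets.
Pass 4: 2 new —
  {ω₁,ω₅,ω₆}  = {ω₁,ω₆} ∪ {ω₅}
  {ω₂,ω₃,ω₄}  = {ω₂,ω₃} ∪ {ω₄}
  — 16 sets.
Pass 5: closed — nothing new.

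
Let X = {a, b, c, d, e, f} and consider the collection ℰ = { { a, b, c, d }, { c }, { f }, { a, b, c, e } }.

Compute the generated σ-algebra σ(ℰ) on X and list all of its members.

Answer: σ(ℰ) = { ∅, { c }, { d }, { e }, { f }, { a, b }, { c, d }, { c, e }, { c, f }, { d, e }, { d, f }, { e, f }, { a, b, c }, { a, b, d }, { a, b, e }, { a, b, f }, { c, d, e }, { c, d, f }, { c, e, f }, { d, e, f }, { a, b, c, d }, { a, b, c, e }, { a, b, c, f }, { a, b, d, e }, { a, b, d, f }, { a, b, e, f }, { c, d, e, f }, { a, b, c, d, e }, { a, b, c, d, f }, { a, b, c, e, f }, { a, b, d, e, f }, X }

Derivation:
Start: ℰ ∪ {∅, X} = { ∅, { c }, { f }, { a, b, c, d }, { a, b, c, e }, X }.
Step 1. New:
  { c, f }  = { c } ∪ { f }
  { d, f }  = X∖{ a, b, c, e }
  { e, f }  = X∖{ a, b, c, d }
  { a, b, c, d, e }  = X∖{ f }
  { a, b, c, d, f }  = { a, b, c, d } ∪ { f }
  { a, b, c, e, f }  = { a, b, c, e } ∪ { f }
  { a, b, d, e, f }  = X∖{ c }
  |family| = 13
Step 2 (6 new):
  { d }  = X∖{ a, b, c, e, f }
  { e }  = X∖{ a, b, c, d, f }
  { c, d, f }  = { c } ∪ { d, f }
  { c, e, f }  = { e, f } ∪ { c }
  { d, e, f }  = { e, f } ∪ { d, f }
  { a, b, d, e }  = X∖{ c, f }
  |family| = 19
Step 3 (7 new):
  { c, d }  = { c } ∪ { d }
  { c, e }  = { e } ∪ { c }
  { d, e }  = { e } ∪ { d }
  { a, b, c }  = X∖{ d, e, f }
  { a, b, d }  = X∖{ c, e, f }
  { a, b, e }  = X∖{ c, d, f }
  { c, d, e, f }  = { e, f } ∪ { c, d, f }
  |family| = 26
Step 4: +5 →
  { a, b }  = X∖{ c, d, e, f }
  { c, d, e }  = { c, d } ∪ { e }
  { a, b, c, f }  = X∖{ d, e }
  { a, b, d, f }  = X∖{ c, e }
  { a, b, e, f }  = X∖{ c, d }
  |family| = 31
Step 5: +1 →
  { a, b, f }  = X∖{ c, d, e }
  |family| = 32
Step 6: closed — nothing new.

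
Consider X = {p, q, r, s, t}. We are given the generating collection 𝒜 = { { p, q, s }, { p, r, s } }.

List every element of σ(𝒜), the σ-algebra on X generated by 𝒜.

σ(𝒜) = { ∅, { q }, { r }, { t }, { p, s }, { q, r }, { q, t }, { r, t }, { p, q, s }, { p, r, s }, { p, s, t }, { q, r, t }, { p, q, r, s }, { p, q, s, t }, { p, r, s, t }, X }

Trace:
Take S₀ = 𝒜 ∪ {∅, X} = { ∅, { p, q, s }, { p, r, s }, X }.
Step 1: 3 new —
  { q, t }  = ᶜ of { p, r, s }
  { r, t }  = ᶜ of { p, q, s }
  { p, q, r, s }  = { p, q, s } ∪ { p, r, s }
  |family| = 7
Step 2. New:
  { t }  = ᶜ of { p, q, r, s }
  { q, r, t }  = { q, t } ∪ { r, t }
  { p, q, s, t }  = { q, t } ∪ { p, q, s }
  { p, r, s, t }  = { p, r, s } ∪ { r, t }
  |family| = 11
Step 3: 3 new —
  { q }  = ᶜ of { p, r, s, t }
  { r }  = ᶜ of { p, q, s, t }
  { p, s }  = ᶜ of { q, r, t }
  |family| = 14
Step 4 adds 2:
  { q, r }  = { r } ∪ { q }
  { p, s, t }  = { p, s } ∪ { t }
  |family| = 16
Step 5: no new sets; the family is a σ-algebra.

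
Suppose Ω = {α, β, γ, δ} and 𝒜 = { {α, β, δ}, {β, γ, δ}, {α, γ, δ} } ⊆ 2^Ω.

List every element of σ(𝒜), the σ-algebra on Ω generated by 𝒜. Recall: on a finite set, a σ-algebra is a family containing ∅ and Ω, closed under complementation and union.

Begin from { {}, {α, β, δ}, {α, γ, δ}, {β, γ, δ}, Ω } (that is, 𝒜 plus ∅ and Ω).
Round 1 (3 new):
  {α}  = Ω∖{β, γ, δ}
  {β}  = Ω∖{α, γ, δ}
  {γ}  = Ω∖{α, β, δ}
Round 2: 3 new —
  {α, β}  = {β} ∪ {α}
  {α, γ}  = {γ} ∪ {α}
  {β, γ}  = {γ} ∪ {β}
Round 3: +4 →
  {α, δ}  = Ω∖{β, γ}
  {β, δ}  = Ω∖{α, γ}
  {γ, δ}  = Ω∖{α, β}
  {α, β, γ}  = {γ} ∪ {α, β}
Round 4 adds 1:
  {δ}  = Ω∖{α, β, γ}
After Round 5 the family is unchanged; done.

Hence σ(𝒜) has 16 members: { {}, {α}, {β}, {γ}, {δ}, {α, β}, {α, γ}, {α, δ}, {β, γ}, {β, δ}, {γ, δ}, {α, β, γ}, {α, β, δ}, {α, γ, δ}, {β, γ, δ}, Ω }.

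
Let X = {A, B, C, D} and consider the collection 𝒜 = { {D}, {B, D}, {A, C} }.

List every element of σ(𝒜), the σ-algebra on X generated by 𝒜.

|σ(𝒜)| = 8.  σ(𝒜) = { {}, {B}, {D}, {A, C}, {B, D}, {A, B, C}, {A, C, D}, X }

Check:
Start: 𝒜 ∪ {∅, X} = { {}, {D}, {A, C}, {B, D}, X }.
Step 1 adds 2:
  {A, B, C}  = X∖{D}
  {A, C, D}  = {A, C} ∪ {D}
  |family| = 7
Step 2. New:
  {B}  = X∖{A, C, D}
  |family| = 8
Step 3: already closed under ᶜ and ∪.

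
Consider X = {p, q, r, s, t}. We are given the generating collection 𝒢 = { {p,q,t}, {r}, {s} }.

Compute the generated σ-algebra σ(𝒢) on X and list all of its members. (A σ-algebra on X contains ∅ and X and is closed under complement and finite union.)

Initial family (5 sets): { {}, {r}, {s}, {p,q,t}, X }.
Iteration 1 (3 new):
  {r,s}  = X∖{p,q,t}
  {p,q,r,t}  = X∖{s}
  {p,q,s,t}  = X∖{r}
  |family| = 8
Iteration 2: no new sets; the family is a σ-algebra.

Hence σ(𝒢) has 8 members: { {}, {r}, {s}, {r,s}, {p,q,t}, {p,q,r,t}, {p,q,s,t}, X }.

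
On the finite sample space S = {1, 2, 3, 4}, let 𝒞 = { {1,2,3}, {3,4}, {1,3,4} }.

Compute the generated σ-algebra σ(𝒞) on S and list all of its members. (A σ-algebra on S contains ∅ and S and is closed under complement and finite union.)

Begin from { {}, {3,4}, {1,2,3}, {1,3,4}, S } (that is, 𝒞 plus ∅ and S).
Pass 1 (3 new):
  {2}  = complement {1,3,4}
  {4}  = complement {1,2,3}
  {1,2}  = complement {3,4}
Pass 2. New:
  {2,4}  = {4} ∪ {2}
  {1,2,4}  = {4} ∪ {1,2}
  {2,3,4}  = {2} ∪ {3,4}
Pass 3 adds 3:
  {1}  = complement {2,3,4}
  {3}  = complement {1,2,4}
  {1,3}  = complement {2,4}
Pass 4 adds 2:
  {1,4}  = {4} ∪ {1}
  {2,3}  = {3} ∪ {2}
Pass 5: already closed under ᶜ and ∪.

Therefore σ(𝒞) = { {}, {1}, {2}, {3}, {4}, {1,2}, {1,3}, {1,4}, {2,3}, {2,4}, {3,4}, {1,2,3}, {1,2,4}, {1,3,4}, {2,3,4}, S } (|σ(𝒞)| = 16).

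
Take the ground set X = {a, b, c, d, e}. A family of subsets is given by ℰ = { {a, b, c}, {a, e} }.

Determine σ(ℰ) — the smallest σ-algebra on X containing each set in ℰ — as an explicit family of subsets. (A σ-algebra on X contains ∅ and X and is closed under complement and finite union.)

Answer: σ(ℰ) = { {}, {a}, {d}, {e}, {a, d}, {a, e}, {b, c}, {d, e}, {a, b, c}, {a, d, e}, {b, c, d}, {b, c, e}, {a, b, c, d}, {a, b, c, e}, {b, c, d, e}, X }

Working:
Initial family (4 sets): { {}, {a, e}, {a, b, c}, X }.
Round 1 (3 new):
  {d, e}  = ᶜ of {a, b, c}
  {b, c, d}  = ᶜ of {a, e}
  {a, b, c, e}  = {a, b, c} ∪ {a, e}
  — 7 sets.
Round 2: +4 →
  {d}  = ᶜ of {a, b, c, e}
  {a, d, e}  = {d, e} ∪ {a, e}
  {a, b, c, d}  = {a, b, c} ∪ {b, c, d}
  {b, c, d, e}  = {d, e} ∪ {b, c, d}
  — 11 sets.
Round 3: 3 new —
  {a}  = ᶜ of {b, c, d, e}
  {e}  = ᶜ of {a, b, c, d}
  {b, c}  = ᶜ of {a, d, e}
  — 14 sets.
Round 4 adds 2:
  {a, d}  = {d} ∪ {a}
  {b, c, e}  = {b, c} ∪ {e}
  — 16 sets.
Round 5 adds nothing — fixpoint reached.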